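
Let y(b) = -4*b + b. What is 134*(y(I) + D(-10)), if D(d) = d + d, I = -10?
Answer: 1340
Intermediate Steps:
y(b) = -3*b
D(d) = 2*d
134*(y(I) + D(-10)) = 134*(-3*(-10) + 2*(-10)) = 134*(30 - 20) = 134*10 = 1340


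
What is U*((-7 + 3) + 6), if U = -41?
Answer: -82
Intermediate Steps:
U*((-7 + 3) + 6) = -41*((-7 + 3) + 6) = -41*(-4 + 6) = -41*2 = -82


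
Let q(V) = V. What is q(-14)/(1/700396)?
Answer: -9805544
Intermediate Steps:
q(-14)/(1/700396) = -14/(1/700396) = -14/1/700396 = -14*700396 = -9805544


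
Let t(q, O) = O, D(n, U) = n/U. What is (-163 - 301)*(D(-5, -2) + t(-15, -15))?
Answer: 5800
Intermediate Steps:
(-163 - 301)*(D(-5, -2) + t(-15, -15)) = (-163 - 301)*(-5/(-2) - 15) = -464*(-5*(-1/2) - 15) = -464*(5/2 - 15) = -464*(-25/2) = 5800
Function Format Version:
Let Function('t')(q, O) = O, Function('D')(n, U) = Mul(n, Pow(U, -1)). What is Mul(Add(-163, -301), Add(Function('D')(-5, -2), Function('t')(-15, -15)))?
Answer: 5800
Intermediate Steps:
Mul(Add(-163, -301), Add(Function('D')(-5, -2), Function('t')(-15, -15))) = Mul(Add(-163, -301), Add(Mul(-5, Pow(-2, -1)), -15)) = Mul(-464, Add(Mul(-5, Rational(-1, 2)), -15)) = Mul(-464, Add(Rational(5, 2), -15)) = Mul(-464, Rational(-25, 2)) = 5800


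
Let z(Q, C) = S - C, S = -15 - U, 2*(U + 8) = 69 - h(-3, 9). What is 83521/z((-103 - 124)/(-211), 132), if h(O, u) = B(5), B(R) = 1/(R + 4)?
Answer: -751689/1561 ≈ -481.54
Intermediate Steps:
B(R) = 1/(4 + R)
h(O, u) = ⅑ (h(O, u) = 1/(4 + 5) = 1/9 = ⅑)
U = 238/9 (U = -8 + (69 - 1*⅑)/2 = -8 + (69 - ⅑)/2 = -8 + (½)*(620/9) = -8 + 310/9 = 238/9 ≈ 26.444)
S = -373/9 (S = -15 - 1*238/9 = -15 - 238/9 = -373/9 ≈ -41.444)
z(Q, C) = -373/9 - C
83521/z((-103 - 124)/(-211), 132) = 83521/(-373/9 - 1*132) = 83521/(-373/9 - 132) = 83521/(-1561/9) = 83521*(-9/1561) = -751689/1561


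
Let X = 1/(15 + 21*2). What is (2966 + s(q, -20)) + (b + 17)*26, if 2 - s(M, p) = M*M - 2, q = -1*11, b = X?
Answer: 187613/57 ≈ 3291.5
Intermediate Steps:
X = 1/57 (X = 1/(15 + 42) = 1/57 ≈ 0.017544)
b = 1/57 ≈ 0.017544
q = -11
s(M, p) = 4 - M**2 (s(M, p) = 2 - (M*M - 2) = 2 - (M**2 - 2) = 2 - (-2 + M**2) = 2 + (2 - M**2) = 4 - M**2)
(2966 + s(q, -20)) + (b + 17)*26 = (2966 + (4 - 1*(-11)**2)) + (1/57 + 17)*26 = (2966 + (4 - 1*121)) + (970/57)*26 = (2966 + (4 - 121)) + 25220/57 = (2966 - 117) + 25220/57 = 2849 + 25220/57 = 187613/57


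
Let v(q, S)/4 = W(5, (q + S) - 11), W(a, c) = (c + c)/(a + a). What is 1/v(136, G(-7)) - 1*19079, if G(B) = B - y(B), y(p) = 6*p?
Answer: -2442111/128 ≈ -19079.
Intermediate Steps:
W(a, c) = c/a (W(a, c) = (2*c)/((2*a)) = (2*c)*(1/(2*a)) = c/a)
G(B) = -5*B (G(B) = B - 6*B = -5*B)
v(q, S) = -44/5 + 4*S/5 + 4*q/5 (v(q, S) = 4*(((q + S) - 11)/5) = 4*(((S + q) - 11)*(⅕)) = 4*((-11 + S + q)*(⅕)) = 4*(-11/5 + S/5 + q/5) = -44/5 + 4*S/5 + 4*q/5)
1/v(136, G(-7)) - 1*19079 = 1/(-44/5 + 4*(-5*(-7))/5 + (⅘)*136) - 1*19079 = 1/(-44/5 + (⅘)*35 + 544/5) - 19079 = 1/(-44/5 + 28 + 544/5) - 19079 = 1/128 - 19079 = -2442111/128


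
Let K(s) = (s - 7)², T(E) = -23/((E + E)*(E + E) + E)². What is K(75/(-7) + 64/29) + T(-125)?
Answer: 38555875091302193/160329409515625 ≈ 240.48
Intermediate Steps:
T(E) = -23/(E + 4*E²)² (T(E) = -23/((2*E)*(2*E) + E)² = -23/(4*E² + E)² = -23/(E + 4*E²)²)
K(s) = (-7 + s)²
K(75/(-7) + 64/29) + T(-125) = (-7 + (75/(-7) + 64/29))² - 23/((-125)²*(1 + 4*(-125))²) = (-7 + (75*(-⅐) + 64*(1/29)))² - 23*1/15625/(1 - 500)² = (-7 + (-75/7 + 64/29))² - 23*1/15625/(-499)² = (-7 - 1727/203)² - 23*1/15625*1/249001 = (-3148/203)² - 23/3890640625 = 9909904/41209 - 23/3890640625 = 38555875091302193/160329409515625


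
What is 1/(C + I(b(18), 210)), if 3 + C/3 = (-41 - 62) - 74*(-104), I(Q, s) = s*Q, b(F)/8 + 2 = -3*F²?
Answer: -1/1613550 ≈ -6.1975e-7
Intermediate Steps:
b(F) = -16 - 24*F² (b(F) = -16 + 8*(-3*F²) = -16 - 24*F²)
I(Q, s) = Q*s
C = 22770 (C = -9 + 3*((-41 - 62) - 74*(-104)) = -9 + 3*(-103 + 7696) = -9 + 3*7593 = -9 + 22779 = 22770)
1/(C + I(b(18), 210)) = 1/(22770 + (-16 - 24*18²)*210) = 1/(22770 + (-16 - 24*324)*210) = 1/(22770 + (-16 - 7776)*210) = 1/(22770 - 7792*210) = 1/(22770 - 1636320) = 1/(-1613550) = -1/1613550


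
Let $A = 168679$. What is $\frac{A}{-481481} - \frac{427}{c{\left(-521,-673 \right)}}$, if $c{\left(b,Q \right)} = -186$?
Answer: $\frac{24888299}{12793638} \approx 1.9454$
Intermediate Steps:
$\frac{A}{-481481} - \frac{427}{c{\left(-521,-673 \right)}} = \frac{168679}{-481481} - \frac{427}{-186} = 168679 \left(- \frac{1}{481481}\right) - - \frac{427}{186} = - \frac{24097}{68783} + \frac{427}{186} = \frac{24888299}{12793638}$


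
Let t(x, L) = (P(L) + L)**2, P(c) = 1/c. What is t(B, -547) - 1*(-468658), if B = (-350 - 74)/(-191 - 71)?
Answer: 229753315622/299209 ≈ 7.6787e+5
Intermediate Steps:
B = 212/131 (B = -424/(-262) = -424*(-1/262) = 212/131 ≈ 1.6183)
t(x, L) = (L + 1/L)**2 (t(x, L) = (1/L + L)**2 = (L + 1/L)**2)
t(B, -547) - 1*(-468658) = (1 + (-547)**2)**2/(-547)**2 - 1*(-468658) = (1 + 299209)**2/299209 + 468658 = (1/299209)*299210**2 + 468658 = (1/299209)*89526624100 + 468658 = 89526624100/299209 + 468658 = 229753315622/299209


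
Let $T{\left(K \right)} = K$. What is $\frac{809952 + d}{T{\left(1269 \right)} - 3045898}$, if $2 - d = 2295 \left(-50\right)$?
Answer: $- \frac{924704}{3044629} \approx -0.30372$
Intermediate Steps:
$d = 114752$ ($d = 2 - 2295 \left(-50\right) = 2 - -114750 = 2 + 114750 = 114752$)
$\frac{809952 + d}{T{\left(1269 \right)} - 3045898} = \frac{809952 + 114752}{1269 - 3045898} = \frac{924704}{-3044629} = 924704 \left(- \frac{1}{3044629}\right) = - \frac{924704}{3044629}$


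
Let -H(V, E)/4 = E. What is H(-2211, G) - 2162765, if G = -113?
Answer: -2162313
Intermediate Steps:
H(V, E) = -4*E
H(-2211, G) - 2162765 = -4*(-113) - 2162765 = 452 - 2162765 = -2162313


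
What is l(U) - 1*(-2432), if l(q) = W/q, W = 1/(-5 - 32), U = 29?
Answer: 2609535/1073 ≈ 2432.0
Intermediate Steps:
W = -1/37 (W = 1/(-37) = -1/37 ≈ -0.027027)
l(q) = -1/(37*q)
l(U) - 1*(-2432) = -1/37/29 - 1*(-2432) = -1/37*1/29 + 2432 = -1/1073 + 2432 = 2609535/1073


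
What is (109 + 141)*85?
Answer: 21250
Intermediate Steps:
(109 + 141)*85 = 250*85 = 21250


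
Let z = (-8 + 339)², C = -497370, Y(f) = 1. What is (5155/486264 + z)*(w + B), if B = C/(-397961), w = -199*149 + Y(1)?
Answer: -78575122259320498315/24189263463 ≈ -3.2483e+9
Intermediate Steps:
z = 109561 (z = 331² = 109561)
w = -29650 (w = -199*149 + 1 = -29651 + 1 = -29650)
B = 497370/397961 (B = -497370/(-397961) = -497370*(-1/397961) = 497370/397961 ≈ 1.2498)
(5155/486264 + z)*(w + B) = (5155/486264 + 109561)*(-29650 + 497370/397961) = (5155*(1/486264) + 109561)*(-11799046280/397961) = (5155/486264 + 109561)*(-11799046280/397961) = (53275575259/486264)*(-11799046280/397961) = -78575122259320498315/24189263463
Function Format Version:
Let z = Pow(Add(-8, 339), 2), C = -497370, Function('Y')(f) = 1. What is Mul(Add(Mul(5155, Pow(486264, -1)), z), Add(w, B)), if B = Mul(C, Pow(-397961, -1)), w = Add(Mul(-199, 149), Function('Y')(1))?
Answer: Rational(-78575122259320498315, 24189263463) ≈ -3.2483e+9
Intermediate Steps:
z = 109561 (z = Pow(331, 2) = 109561)
w = -29650 (w = Add(Mul(-199, 149), 1) = Add(-29651, 1) = -29650)
B = Rational(497370, 397961) (B = Mul(-497370, Pow(-397961, -1)) = Mul(-497370, Rational(-1, 397961)) = Rational(497370, 397961) ≈ 1.2498)
Mul(Add(Mul(5155, Pow(486264, -1)), z), Add(w, B)) = Mul(Add(Mul(5155, Pow(486264, -1)), 109561), Add(-29650, Rational(497370, 397961))) = Mul(Add(Mul(5155, Rational(1, 486264)), 109561), Rational(-11799046280, 397961)) = Mul(Add(Rational(5155, 486264), 109561), Rational(-11799046280, 397961)) = Mul(Rational(53275575259, 486264), Rational(-11799046280, 397961)) = Rational(-78575122259320498315, 24189263463)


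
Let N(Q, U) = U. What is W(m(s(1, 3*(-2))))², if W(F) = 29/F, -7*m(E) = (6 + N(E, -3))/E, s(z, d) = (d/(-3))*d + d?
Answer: 1483524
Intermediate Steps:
s(z, d) = d - d²/3 (s(z, d) = (d*(-⅓))*d + d = (-d/3)*d + d = -d²/3 + d = d - d²/3)
m(E) = -3/(7*E) (m(E) = -(6 - 3)/(7*E) = -3/(7*E))
W(m(s(1, 3*(-2))))² = (29/((-3*(-1/(2*(3 - 3*(-2))))/7)))² = (29/((-3*(-1/(2*(3 - 1*(-6))))/7)))² = (29/((-3*(-1/(2*(3 + 6)))/7)))² = (29/((-3/(7*((⅓)*(-6)*9)))))² = (29/((-3/7/(-18))))² = (29/((-3/7*(-1/18))))² = (29/(1/42))² = (29*42)² = 1218² = 1483524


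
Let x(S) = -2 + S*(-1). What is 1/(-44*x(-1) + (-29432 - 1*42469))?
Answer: -1/71857 ≈ -1.3917e-5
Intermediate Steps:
x(S) = -2 - S
1/(-44*x(-1) + (-29432 - 1*42469)) = 1/(-44*(-2 - 1*(-1)) + (-29432 - 1*42469)) = 1/(-44*(-2 + 1) + (-29432 - 42469)) = 1/(-44*(-1) - 71901) = 1/(44 - 71901) = 1/(-71857) = -1/71857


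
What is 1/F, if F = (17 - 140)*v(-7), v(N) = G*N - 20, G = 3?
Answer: 1/5043 ≈ 0.00019829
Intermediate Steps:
v(N) = -20 + 3*N (v(N) = 3*N - 20 = -20 + 3*N)
F = 5043 (F = (17 - 140)*(-20 + 3*(-7)) = -123*(-20 - 21) = -123*(-41) = 5043)
1/F = 1/5043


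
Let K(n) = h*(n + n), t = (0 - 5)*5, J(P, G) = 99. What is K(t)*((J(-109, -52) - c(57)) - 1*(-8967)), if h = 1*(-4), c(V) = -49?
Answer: 1823000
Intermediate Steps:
h = -4
t = -25 (t = -5*5 = -25)
K(n) = -8*n (K(n) = -4*(n + n) = -8*n)
K(t)*((J(-109, -52) - c(57)) - 1*(-8967)) = (-8*(-25))*((99 - 1*(-49)) - 1*(-8967)) = 200*((99 + 49) + 8967) = 200*(148 + 8967) = 200*9115 = 1823000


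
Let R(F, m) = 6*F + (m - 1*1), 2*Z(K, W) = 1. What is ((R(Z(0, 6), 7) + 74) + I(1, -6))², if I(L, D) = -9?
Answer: 5476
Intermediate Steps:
Z(K, W) = ½ (Z(K, W) = (½)*1 = ½)
R(F, m) = -1 + m + 6*F (R(F, m) = 6*F + (m - 1) = 6*F + (-1 + m) = -1 + m + 6*F)
((R(Z(0, 6), 7) + 74) + I(1, -6))² = (((-1 + 7 + 6*(½)) + 74) - 9)² = (((-1 + 7 + 3) + 74) - 9)² = ((9 + 74) - 9)² = (83 - 9)² = 74² = 5476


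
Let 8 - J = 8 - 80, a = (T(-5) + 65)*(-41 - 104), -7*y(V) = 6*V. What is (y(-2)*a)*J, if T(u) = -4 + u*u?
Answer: -11971200/7 ≈ -1.7102e+6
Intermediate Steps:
T(u) = -4 + u²
y(V) = -6*V/7
a = -12470 (a = ((-4 + (-5)²) + 65)*(-41 - 104) = ((-4 + 25) + 65)*(-145) = (21 + 65)*(-145) = 86*(-145) = -12470)
J = 80 (J = 8 - (8 - 80) = 8 - 1*(-72) = 8 + 72 = 80)
(y(-2)*a)*J = (-6/7*(-2)*(-12470))*80 = ((12/7)*(-12470))*80 = -149640/7*80 = -11971200/7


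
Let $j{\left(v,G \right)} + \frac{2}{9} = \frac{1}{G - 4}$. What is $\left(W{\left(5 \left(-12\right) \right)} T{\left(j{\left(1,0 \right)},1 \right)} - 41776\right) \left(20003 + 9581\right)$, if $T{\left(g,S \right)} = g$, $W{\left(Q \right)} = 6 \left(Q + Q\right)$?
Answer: $-1225842624$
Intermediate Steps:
$W{\left(Q \right)} = 12 Q$ ($W{\left(Q \right)} = 6 \cdot 2 Q = 12 Q$)
$j{\left(v,G \right)} = - \frac{2}{9} + \frac{1}{-4 + G}$ ($j{\left(v,G \right)} = - \frac{2}{9} + \frac{1}{G - 4} = - \frac{2}{9} + \frac{1}{-4 + G}$)
$\left(W{\left(5 \left(-12\right) \right)} T{\left(j{\left(1,0 \right)},1 \right)} - 41776\right) \left(20003 + 9581\right) = \left(12 \cdot 5 \left(-12\right) \frac{17 - 0}{9 \left(-4 + 0\right)} - 41776\right) \left(20003 + 9581\right) = \left(12 \left(-60\right) \frac{17 + 0}{9 \left(-4\right)} - 41776\right) 29584 = \left(- 720 \cdot \frac{1}{9} \left(- \frac{1}{4}\right) 17 - 41776\right) 29584 = \left(\left(-720\right) \left(- \frac{17}{36}\right) - 41776\right) 29584 = \left(340 - 41776\right) 29584 = \left(-41436\right) 29584 = -1225842624$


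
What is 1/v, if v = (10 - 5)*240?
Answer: 1/1200 ≈ 0.00083333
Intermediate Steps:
v = 1200 (v = 5*240 = 1200)
1/v = 1/1200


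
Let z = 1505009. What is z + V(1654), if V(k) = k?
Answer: 1506663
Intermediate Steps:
z + V(1654) = 1505009 + 1654 = 1506663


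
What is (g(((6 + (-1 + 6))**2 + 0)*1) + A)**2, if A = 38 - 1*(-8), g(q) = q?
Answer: 27889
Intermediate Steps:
A = 46 (A = 38 + 8 = 46)
(g(((6 + (-1 + 6))**2 + 0)*1) + A)**2 = (((6 + (-1 + 6))**2 + 0)*1 + 46)**2 = (((6 + 5)**2 + 0)*1 + 46)**2 = ((11**2 + 0)*1 + 46)**2 = ((121 + 0)*1 + 46)**2 = (121*1 + 46)**2 = (121 + 46)**2 = 167**2 = 27889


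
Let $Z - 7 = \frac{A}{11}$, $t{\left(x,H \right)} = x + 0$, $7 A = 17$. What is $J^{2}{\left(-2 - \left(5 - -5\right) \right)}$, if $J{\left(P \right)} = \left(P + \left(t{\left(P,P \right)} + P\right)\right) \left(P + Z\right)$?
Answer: $\frac{175509504}{5929} \approx 29602.0$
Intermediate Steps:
$A = \frac{17}{7}$ ($A = \frac{1}{7} \cdot 17 = \frac{17}{7} \approx 2.4286$)
$t{\left(x,H \right)} = x$
$Z = \frac{556}{77}$ ($Z = 7 + \frac{17}{7 \cdot 11} = 7 + \frac{17}{7} \cdot \frac{1}{11} = 7 + \frac{17}{77} = \frac{556}{77} \approx 7.2208$)
$J{\left(P \right)} = 3 P \left(\frac{556}{77} + P\right)$ ($J{\left(P \right)} = \left(P + \left(P + P\right)\right) \left(P + \frac{556}{77}\right) = \left(P + 2 P\right) \left(\frac{556}{77} + P\right) = 3 P \left(\frac{556}{77} + P\right)$)
$J^{2}{\left(-2 - \left(5 - -5\right) \right)} = \left(\frac{3 \left(-2 - \left(5 - -5\right)\right) \left(556 + 77 \left(-2 - \left(5 - -5\right)\right)\right)}{77}\right)^{2} = \left(\frac{3 \left(-2 - \left(5 + 5\right)\right) \left(556 + 77 \left(-2 - \left(5 + 5\right)\right)\right)}{77}\right)^{2} = \left(\frac{3 \left(-2 - 10\right) \left(556 + 77 \left(-2 - 10\right)\right)}{77}\right)^{2} = \left(\frac{3}{77} \left(-12\right) \left(556 + 77 \left(-12\right)\right)\right)^{2} = \left(\frac{3}{77} \left(-12\right) \left(556 - 924\right)\right)^{2} = \left(\frac{3}{77} \left(-12\right) \left(-368\right)\right)^{2} = \left(\frac{13248}{77}\right)^{2} = \frac{175509504}{5929}$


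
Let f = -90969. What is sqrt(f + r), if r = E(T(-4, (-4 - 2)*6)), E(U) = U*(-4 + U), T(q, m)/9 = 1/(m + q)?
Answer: I*sqrt(145548879)/40 ≈ 301.61*I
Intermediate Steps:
T(q, m) = 9/(m + q)
r = 1521/1600 (r = (9/((-4 - 2)*6 - 4))*(-4 + 9/((-4 - 2)*6 - 4)) = (9/(-6*6 - 4))*(-4 + 9/(-6*6 - 4)) = (9/(-36 - 4))*(-4 + 9/(-36 - 4)) = (9/(-40))*(-4 + 9/(-40)) = (9*(-1/40))*(-4 + 9*(-1/40)) = -9*(-4 - 9/40)/40 = -9/40*(-169/40) = 1521/1600 ≈ 0.95062)
sqrt(f + r) = sqrt(-90969 + 1521/1600) = sqrt(-145548879/1600) = I*sqrt(145548879)/40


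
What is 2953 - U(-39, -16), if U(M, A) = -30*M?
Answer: 1783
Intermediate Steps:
2953 - U(-39, -16) = 2953 - (-30)*(-39) = 2953 - 1*1170 = 2953 - 1170 = 1783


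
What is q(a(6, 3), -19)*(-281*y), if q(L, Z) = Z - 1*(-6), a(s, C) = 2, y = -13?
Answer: -47489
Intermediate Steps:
q(L, Z) = 6 + Z (q(L, Z) = Z + 6 = 6 + Z)
q(a(6, 3), -19)*(-281*y) = (6 - 19)*(-281*(-13)) = -13*3653 = -47489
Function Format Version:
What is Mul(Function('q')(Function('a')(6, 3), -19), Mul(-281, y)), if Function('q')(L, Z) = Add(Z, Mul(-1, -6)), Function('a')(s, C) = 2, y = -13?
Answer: -47489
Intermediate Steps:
Function('q')(L, Z) = Add(6, Z) (Function('q')(L, Z) = Add(Z, 6) = Add(6, Z))
Mul(Function('q')(Function('a')(6, 3), -19), Mul(-281, y)) = Mul(Add(6, -19), Mul(-281, -13)) = Mul(-13, 3653) = -47489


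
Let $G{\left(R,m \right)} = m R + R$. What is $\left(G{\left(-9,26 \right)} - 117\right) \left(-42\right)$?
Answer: $15120$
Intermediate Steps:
$G{\left(R,m \right)} = R + R m$ ($G{\left(R,m \right)} = R m + R = R + R m$)
$\left(G{\left(-9,26 \right)} - 117\right) \left(-42\right) = \left(- 9 \left(1 + 26\right) - 117\right) \left(-42\right) = \left(\left(-9\right) 27 - 117\right) \left(-42\right) = \left(-243 - 117\right) \left(-42\right) = \left(-360\right) \left(-42\right) = 15120$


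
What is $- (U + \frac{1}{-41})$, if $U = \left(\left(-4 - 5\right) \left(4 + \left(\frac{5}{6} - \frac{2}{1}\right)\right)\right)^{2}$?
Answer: $- \frac{106637}{164} \approx -650.23$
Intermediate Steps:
$U = \frac{2601}{4}$ ($U = \left(- 9 \left(4 + \left(5 \cdot \frac{1}{6} - 2\right)\right)\right)^{2} = \left(- 9 \left(4 + \left(\frac{5}{6} - 2\right)\right)\right)^{2} = \left(- 9 \left(4 - \frac{7}{6}\right)\right)^{2} = \left(\left(-9\right) \frac{17}{6}\right)^{2} = \left(- \frac{51}{2}\right)^{2} = \frac{2601}{4} \approx 650.25$)
$- (U + \frac{1}{-41}) = - (\frac{2601}{4} + \frac{1}{-41}) = - (\frac{2601}{4} - \frac{1}{41}) = \left(-1\right) \frac{106637}{164} = - \frac{106637}{164}$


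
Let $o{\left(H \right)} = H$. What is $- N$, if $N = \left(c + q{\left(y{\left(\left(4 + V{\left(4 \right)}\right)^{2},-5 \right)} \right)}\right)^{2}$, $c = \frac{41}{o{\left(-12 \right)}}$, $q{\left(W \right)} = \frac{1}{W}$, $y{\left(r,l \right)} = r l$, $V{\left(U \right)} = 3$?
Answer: $- \frac{101143249}{8643600} \approx -11.702$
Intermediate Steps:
$y{\left(r,l \right)} = l r$
$c = - \frac{41}{12}$ ($c = \frac{41}{-12} = 41 \left(- \frac{1}{12}\right) = - \frac{41}{12} \approx -3.4167$)
$N = \frac{101143249}{8643600}$ ($N = \left(- \frac{41}{12} + \frac{1}{\left(-5\right) \left(4 + 3\right)^{2}}\right)^{2} = \left(- \frac{41}{12} + \frac{1}{\left(-5\right) 7^{2}}\right)^{2} = \left(- \frac{41}{12} + \frac{1}{\left(-5\right) 49}\right)^{2} = \left(- \frac{41}{12} + \frac{1}{-245}\right)^{2} = \left(- \frac{41}{12} - \frac{1}{245}\right)^{2} = \left(- \frac{10057}{2940}\right)^{2} = \frac{101143249}{8643600} \approx 11.702$)
$- N = \left(-1\right) \frac{101143249}{8643600} = - \frac{101143249}{8643600}$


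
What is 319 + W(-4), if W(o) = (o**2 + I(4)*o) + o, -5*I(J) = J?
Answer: 1671/5 ≈ 334.20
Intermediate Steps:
I(J) = -J/5
W(o) = o**2 + o/5 (W(o) = (o**2 + (-1/5*4)*o) + o = (o**2 - 4*o/5) + o = o**2 + o/5)
319 + W(-4) = 319 - 4*(1/5 - 4) = 319 - 4*(-19/5) = 319 + 76/5 = 1671/5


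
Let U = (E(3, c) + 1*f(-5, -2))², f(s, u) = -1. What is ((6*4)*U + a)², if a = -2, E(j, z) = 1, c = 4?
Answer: 4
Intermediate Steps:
U = 0 (U = (1 + 1*(-1))² = (1 - 1)² = 0² = 0)
((6*4)*U + a)² = ((6*4)*0 - 2)² = (24*0 - 2)² = (0 - 2)² = (-2)² = 4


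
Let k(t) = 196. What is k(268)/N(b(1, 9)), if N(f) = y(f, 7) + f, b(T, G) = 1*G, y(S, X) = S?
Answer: 98/9 ≈ 10.889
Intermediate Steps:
b(T, G) = G
N(f) = 2*f (N(f) = f + f = 2*f)
k(268)/N(b(1, 9)) = 196/((2*9)) = 196/18 = 196*(1/18) = 98/9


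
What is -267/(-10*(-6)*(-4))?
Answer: 89/80 ≈ 1.1125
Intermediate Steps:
-267/(-10*(-6)*(-4)) = -267/(60*(-4)) = -267/(-240) = -267*(-1/240) = 89/80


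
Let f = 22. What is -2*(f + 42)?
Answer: -128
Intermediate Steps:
-2*(f + 42) = -2*(22 + 42) = -2*64 = -128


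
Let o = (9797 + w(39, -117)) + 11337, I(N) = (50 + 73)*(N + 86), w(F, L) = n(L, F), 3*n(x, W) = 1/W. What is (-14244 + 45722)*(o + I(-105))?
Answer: 69227991500/117 ≈ 5.9169e+8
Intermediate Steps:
n(x, W) = 1/(3*W)
w(F, L) = 1/(3*F)
I(N) = 10578 + 123*N (I(N) = 123*(86 + N) = 10578 + 123*N)
o = 2472679/117 (o = (9797 + (⅓)/39) + 11337 = (9797 + (⅓)*(1/39)) + 11337 = (9797 + 1/117) + 11337 = 1146250/117 + 11337 = 2472679/117 ≈ 21134.)
(-14244 + 45722)*(o + I(-105)) = (-14244 + 45722)*(2472679/117 + (10578 + 123*(-105))) = 31478*(2472679/117 + (10578 - 12915)) = 31478*(2472679/117 - 2337) = 31478*(2199250/117) = 69227991500/117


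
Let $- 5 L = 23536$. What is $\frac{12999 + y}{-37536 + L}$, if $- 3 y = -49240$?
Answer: $- \frac{441185}{633648} \approx -0.69626$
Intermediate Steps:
$y = \frac{49240}{3}$ ($y = \left(- \frac{1}{3}\right) \left(-49240\right) = \frac{49240}{3} \approx 16413.0$)
$L = - \frac{23536}{5}$ ($L = \left(- \frac{1}{5}\right) 23536 = - \frac{23536}{5} \approx -4707.2$)
$\frac{12999 + y}{-37536 + L} = \frac{12999 + \frac{49240}{3}}{-37536 - \frac{23536}{5}} = \frac{88237}{3 \left(- \frac{211216}{5}\right)} = \frac{88237}{3} \left(- \frac{5}{211216}\right) = - \frac{441185}{633648}$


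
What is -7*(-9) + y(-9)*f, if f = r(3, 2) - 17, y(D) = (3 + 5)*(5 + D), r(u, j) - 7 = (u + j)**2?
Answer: -417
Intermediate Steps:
r(u, j) = 7 + (j + u)**2 (r(u, j) = 7 + (u + j)**2 = 7 + (j + u)**2)
y(D) = 40 + 8*D (y(D) = 8*(5 + D) = 40 + 8*D)
f = 15 (f = (7 + (2 + 3)**2) - 17 = (7 + 5**2) - 17 = (7 + 25) - 17 = 32 - 17 = 15)
-7*(-9) + y(-9)*f = -7*(-9) + (40 + 8*(-9))*15 = 63 + (40 - 72)*15 = 63 - 32*15 = 63 - 480 = -417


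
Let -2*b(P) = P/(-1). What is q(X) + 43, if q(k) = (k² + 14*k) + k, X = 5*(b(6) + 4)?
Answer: 1793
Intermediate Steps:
b(P) = P/2 (b(P) = -P/(2*(-1)) = -P*(-1)/2 = -(-1)*P/2 = P/2)
X = 35 (X = 5*((½)*6 + 4) = 5*(3 + 4) = 5*7 = 35)
q(k) = k² + 15*k
q(X) + 43 = 35*(15 + 35) + 43 = 35*50 + 43 = 1750 + 43 = 1793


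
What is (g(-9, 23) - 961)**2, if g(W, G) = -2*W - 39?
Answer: 964324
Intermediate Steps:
g(W, G) = -39 - 2*W
(g(-9, 23) - 961)**2 = ((-39 - 2*(-9)) - 961)**2 = ((-39 + 18) - 961)**2 = (-21 - 961)**2 = (-982)**2 = 964324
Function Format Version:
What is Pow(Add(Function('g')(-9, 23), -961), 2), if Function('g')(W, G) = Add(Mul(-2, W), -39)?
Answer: 964324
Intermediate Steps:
Function('g')(W, G) = Add(-39, Mul(-2, W))
Pow(Add(Function('g')(-9, 23), -961), 2) = Pow(Add(Add(-39, Mul(-2, -9)), -961), 2) = Pow(Add(Add(-39, 18), -961), 2) = Pow(Add(-21, -961), 2) = Pow(-982, 2) = 964324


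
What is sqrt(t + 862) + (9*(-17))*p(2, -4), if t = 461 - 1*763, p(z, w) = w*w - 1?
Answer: -2295 + 4*sqrt(35) ≈ -2271.3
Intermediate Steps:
p(z, w) = -1 + w**2 (p(z, w) = w**2 - 1 = -1 + w**2)
t = -302 (t = 461 - 763 = -302)
sqrt(t + 862) + (9*(-17))*p(2, -4) = sqrt(-302 + 862) + (9*(-17))*(-1 + (-4)**2) = sqrt(560) - 153*(-1 + 16) = 4*sqrt(35) - 153*15 = 4*sqrt(35) - 2295 = -2295 + 4*sqrt(35)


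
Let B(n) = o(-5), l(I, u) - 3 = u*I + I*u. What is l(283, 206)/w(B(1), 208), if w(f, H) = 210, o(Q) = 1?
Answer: 16657/30 ≈ 555.23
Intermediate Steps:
l(I, u) = 3 + 2*I*u (l(I, u) = 3 + (u*I + I*u) = 3 + (I*u + I*u) = 3 + 2*I*u)
B(n) = 1
l(283, 206)/w(B(1), 208) = (3 + 2*283*206)/210 = (3 + 116596)*(1/210) = 116599*(1/210) = 16657/30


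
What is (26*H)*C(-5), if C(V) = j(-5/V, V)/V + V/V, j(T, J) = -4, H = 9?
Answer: 2106/5 ≈ 421.20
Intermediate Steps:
C(V) = 1 - 4/V (C(V) = -4/V + V/V = -4/V + 1 = 1 - 4/V)
(26*H)*C(-5) = (26*9)*((-4 - 5)/(-5)) = 234*(-1/5*(-9)) = 234*(9/5) = 2106/5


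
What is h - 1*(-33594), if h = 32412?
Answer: 66006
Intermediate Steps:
h - 1*(-33594) = 32412 - 1*(-33594) = 32412 + 33594 = 66006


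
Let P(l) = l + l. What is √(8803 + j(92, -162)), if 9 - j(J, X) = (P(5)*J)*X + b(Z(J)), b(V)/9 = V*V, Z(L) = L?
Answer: 2*√20419 ≈ 285.79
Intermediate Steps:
P(l) = 2*l
b(V) = 9*V² (b(V) = 9*(V*V) = 9*V²)
j(J, X) = 9 - 9*J² - 10*J*X (j(J, X) = 9 - (((2*5)*J)*X + 9*J²) = 9 - ((10*J)*X + 9*J²) = 9 - (10*J*X + 9*J²) = 9 - (9*J² + 10*J*X) = 9 + (-9*J² - 10*J*X) = 9 - 9*J² - 10*J*X)
√(8803 + j(92, -162)) = √(8803 + (9 - 9*92² - 10*92*(-162))) = √(8803 + (9 - 9*8464 + 149040)) = √(8803 + (9 - 76176 + 149040)) = √(8803 + 72873) = √81676 = 2*√20419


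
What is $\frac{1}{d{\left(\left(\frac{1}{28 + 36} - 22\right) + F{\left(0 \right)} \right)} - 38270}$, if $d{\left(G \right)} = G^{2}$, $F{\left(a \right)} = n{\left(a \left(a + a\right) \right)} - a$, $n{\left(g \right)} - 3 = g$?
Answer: $- \frac{4096}{155277695} \approx -2.6379 \cdot 10^{-5}$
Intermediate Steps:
$n{\left(g \right)} = 3 + g$
$F{\left(a \right)} = 3 - a + 2 a^{2}$ ($F{\left(a \right)} = \left(3 + a \left(a + a\right)\right) - a = \left(3 + a 2 a\right) - a = \left(3 + 2 a^{2}\right) - a = 3 - a + 2 a^{2}$)
$\frac{1}{d{\left(\left(\frac{1}{28 + 36} - 22\right) + F{\left(0 \right)} \right)} - 38270} = \frac{1}{\left(\left(\frac{1}{28 + 36} - 22\right) + \left(3 - 0 + 2 \cdot 0^{2}\right)\right)^{2} - 38270} = \frac{1}{\left(\left(\frac{1}{64} - 22\right) + \left(3 + 0 + 2 \cdot 0\right)\right)^{2} - 38270} = \frac{1}{\left(\left(\frac{1}{64} - 22\right) + \left(3 + 0 + 0\right)\right)^{2} - 38270} = \frac{1}{\left(- \frac{1407}{64} + 3\right)^{2} - 38270} = \frac{1}{\left(- \frac{1215}{64}\right)^{2} - 38270} = \frac{1}{\frac{1476225}{4096} - 38270} = \frac{1}{- \frac{155277695}{4096}} = - \frac{4096}{155277695}$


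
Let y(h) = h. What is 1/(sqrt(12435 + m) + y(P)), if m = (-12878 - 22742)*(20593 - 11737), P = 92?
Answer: 92/315446749 - I*sqrt(315438285)/315446749 ≈ 2.9165e-7 - 5.6303e-5*I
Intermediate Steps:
m = -315450720 (m = -35620*8856 = -315450720)
1/(sqrt(12435 + m) + y(P)) = 1/(sqrt(12435 - 315450720) + 92) = 1/(sqrt(-315438285) + 92) = 1/(I*sqrt(315438285) + 92) = 1/(92 + I*sqrt(315438285))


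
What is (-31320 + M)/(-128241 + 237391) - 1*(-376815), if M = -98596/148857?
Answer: 3061194034931707/8123870775 ≈ 3.7681e+5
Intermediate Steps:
M = -98596/148857 ≈ -0.66235
(-31320 + M)/(-128241 + 237391) - 1*(-376815) = (-31320 - 98596/148857)/(-128241 + 237391) - 1*(-376815) = -4662299836/148857/109150 + 376815 = -4662299836/148857*1/109150 + 376815 = -2331149918/8123870775 + 376815 = 3061194034931707/8123870775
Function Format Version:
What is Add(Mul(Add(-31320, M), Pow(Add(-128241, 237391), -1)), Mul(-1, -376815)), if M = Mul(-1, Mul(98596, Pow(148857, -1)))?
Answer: Rational(3061194034931707, 8123870775) ≈ 3.7681e+5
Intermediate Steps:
M = Rational(-98596, 148857) (M = Mul(-1, Mul(98596, Rational(1, 148857))) = Mul(-1, Rational(98596, 148857)) = Rational(-98596, 148857) ≈ -0.66235)
Add(Mul(Add(-31320, M), Pow(Add(-128241, 237391), -1)), Mul(-1, -376815)) = Add(Mul(Add(-31320, Rational(-98596, 148857)), Pow(Add(-128241, 237391), -1)), Mul(-1, -376815)) = Add(Mul(Rational(-4662299836, 148857), Pow(109150, -1)), 376815) = Add(Mul(Rational(-4662299836, 148857), Rational(1, 109150)), 376815) = Add(Rational(-2331149918, 8123870775), 376815) = Rational(3061194034931707, 8123870775)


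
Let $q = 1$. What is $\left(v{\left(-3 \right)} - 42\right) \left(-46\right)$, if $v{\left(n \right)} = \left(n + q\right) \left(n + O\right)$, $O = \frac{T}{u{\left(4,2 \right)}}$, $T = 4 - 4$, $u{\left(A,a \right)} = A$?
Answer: $1656$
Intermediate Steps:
$T = 0$ ($T = 4 - 4 = 0$)
$O = 0$ ($O = \frac{0}{4} = 0 \cdot \frac{1}{4} = 0$)
$v{\left(n \right)} = n \left(1 + n\right)$ ($v{\left(n \right)} = \left(n + 1\right) \left(n + 0\right) = \left(1 + n\right) n = n \left(1 + n\right)$)
$\left(v{\left(-3 \right)} - 42\right) \left(-46\right) = \left(- 3 \left(1 - 3\right) - 42\right) \left(-46\right) = \left(\left(-3\right) \left(-2\right) - 42\right) \left(-46\right) = \left(6 - 42\right) \left(-46\right) = \left(-36\right) \left(-46\right) = 1656$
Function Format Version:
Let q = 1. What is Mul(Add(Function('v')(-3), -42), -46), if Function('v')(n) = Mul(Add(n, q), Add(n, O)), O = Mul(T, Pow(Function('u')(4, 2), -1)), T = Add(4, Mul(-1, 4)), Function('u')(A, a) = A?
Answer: 1656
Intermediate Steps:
T = 0 (T = Add(4, -4) = 0)
O = 0 (O = Mul(0, Pow(4, -1)) = Mul(0, Rational(1, 4)) = 0)
Function('v')(n) = Mul(n, Add(1, n)) (Function('v')(n) = Mul(Add(n, 1), Add(n, 0)) = Mul(Add(1, n), n) = Mul(n, Add(1, n)))
Mul(Add(Function('v')(-3), -42), -46) = Mul(Add(Mul(-3, Add(1, -3)), -42), -46) = Mul(Add(Mul(-3, -2), -42), -46) = Mul(Add(6, -42), -46) = Mul(-36, -46) = 1656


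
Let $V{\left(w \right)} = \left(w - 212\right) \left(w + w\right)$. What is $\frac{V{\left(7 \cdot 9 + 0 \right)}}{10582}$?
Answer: $- \frac{9387}{5291} \approx -1.7741$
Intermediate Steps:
$V{\left(w \right)} = 2 w \left(-212 + w\right)$ ($V{\left(w \right)} = \left(-212 + w\right) 2 w = 2 w \left(-212 + w\right)$)
$\frac{V{\left(7 \cdot 9 + 0 \right)}}{10582} = \frac{2 \left(7 \cdot 9 + 0\right) \left(-212 + \left(7 \cdot 9 + 0\right)\right)}{10582} = 2 \left(63 + 0\right) \left(-212 + \left(63 + 0\right)\right) \frac{1}{10582} = 2 \cdot 63 \left(-212 + 63\right) \frac{1}{10582} = 2 \cdot 63 \left(-149\right) \frac{1}{10582} = \left(-18774\right) \frac{1}{10582} = - \frac{9387}{5291}$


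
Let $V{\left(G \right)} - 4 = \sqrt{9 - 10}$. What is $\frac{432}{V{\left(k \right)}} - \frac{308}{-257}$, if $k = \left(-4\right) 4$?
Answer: $\frac{449332}{4369} - \frac{432 i}{17} \approx 102.85 - 25.412 i$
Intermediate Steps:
$k = -16$
$V{\left(G \right)} = 4 + i$ ($V{\left(G \right)} = 4 + \sqrt{9 - 10} = 4 + \sqrt{-1} = 4 + i$)
$\frac{432}{V{\left(k \right)}} - \frac{308}{-257} = \frac{432}{4 + i} - \frac{308}{-257} = 432 \frac{4 - i}{17} - - \frac{308}{257} = \frac{432 \left(4 - i\right)}{17} + \frac{308}{257} = \frac{308}{257} + \frac{432 \left(4 - i\right)}{17}$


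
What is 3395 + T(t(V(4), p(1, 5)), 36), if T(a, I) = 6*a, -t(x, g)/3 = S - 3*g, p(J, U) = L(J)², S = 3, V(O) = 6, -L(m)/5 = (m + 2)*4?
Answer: 197741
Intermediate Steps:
L(m) = -40 - 20*m (L(m) = -5*(m + 2)*4 = -5*(2 + m)*4 = -5*(8 + 4*m) = -40 - 20*m)
p(J, U) = (-40 - 20*J)²
t(x, g) = -9 + 9*g (t(x, g) = -3*(3 - 3*g) = -9 + 9*g)
3395 + T(t(V(4), p(1, 5)), 36) = 3395 + 6*(-9 + 9*(400*(2 + 1)²)) = 3395 + 6*(-9 + 9*(400*3²)) = 3395 + 6*(-9 + 9*(400*9)) = 3395 + 6*(-9 + 9*3600) = 3395 + 6*(-9 + 32400) = 3395 + 6*32391 = 3395 + 194346 = 197741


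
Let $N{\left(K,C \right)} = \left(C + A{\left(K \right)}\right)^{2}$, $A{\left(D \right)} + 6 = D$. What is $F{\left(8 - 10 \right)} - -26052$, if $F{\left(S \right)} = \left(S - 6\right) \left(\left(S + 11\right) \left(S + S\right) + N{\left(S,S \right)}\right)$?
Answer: $25540$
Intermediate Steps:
$A{\left(D \right)} = -6 + D$
$N{\left(K,C \right)} = \left(-6 + C + K\right)^{2}$ ($N{\left(K,C \right)} = \left(C + \left(-6 + K\right)\right)^{2} = \left(-6 + C + K\right)^{2}$)
$F{\left(S \right)} = \left(-6 + S\right) \left(\left(-6 + 2 S\right)^{2} + 2 S \left(11 + S\right)\right)$ ($F{\left(S \right)} = \left(S - 6\right) \left(\left(S + 11\right) \left(S + S\right) + \left(-6 + S + S\right)^{2}\right) = \left(-6 + S\right) \left(\left(11 + S\right) 2 S + \left(-6 + 2 S\right)^{2}\right) = \left(-6 + S\right) \left(2 S \left(11 + S\right) + \left(-6 + 2 S\right)^{2}\right) = \left(-6 + S\right) \left(\left(-6 + 2 S\right)^{2} + 2 S \left(11 + S\right)\right)$)
$F{\left(8 - 10 \right)} - -26052 = \left(-216 - 38 \left(8 - 10\right)^{2} + 6 \left(8 - 10\right)^{3} + 48 \left(8 - 10\right)\right) - -26052 = \left(-216 - 38 \left(8 - 10\right)^{2} + 6 \left(8 - 10\right)^{3} + 48 \left(8 - 10\right)\right) + 26052 = \left(-216 - 38 \left(-2\right)^{2} + 6 \left(-2\right)^{3} + 48 \left(-2\right)\right) + 26052 = \left(-216 - 152 + 6 \left(-8\right) - 96\right) + 26052 = \left(-216 - 152 - 48 - 96\right) + 26052 = -512 + 26052 = 25540$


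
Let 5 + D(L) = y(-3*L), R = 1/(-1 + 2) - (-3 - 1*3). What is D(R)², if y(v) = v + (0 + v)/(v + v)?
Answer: 2601/4 ≈ 650.25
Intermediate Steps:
R = 7 (R = 1/1 - (-3 - 3) = 1 - 1*(-6) = 1 + 6 = 7)
y(v) = ½ + v (y(v) = v + v/((2*v)) = v + v*(1/(2*v)) = v + ½ = ½ + v)
D(L) = -9/2 - 3*L (D(L) = -5 + (½ - 3*L) = -9/2 - 3*L)
D(R)² = (-9/2 - 3*7)² = (-9/2 - 21)² = (-51/2)² = 2601/4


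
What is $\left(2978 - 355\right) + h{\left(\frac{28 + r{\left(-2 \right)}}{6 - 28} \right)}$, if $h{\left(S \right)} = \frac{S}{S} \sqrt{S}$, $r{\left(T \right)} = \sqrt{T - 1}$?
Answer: $2623 + \frac{\sqrt{-616 - 22 i \sqrt{3}}}{22} \approx 2623.0 - 1.1287 i$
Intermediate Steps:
$r{\left(T \right)} = \sqrt{-1 + T}$
$h{\left(S \right)} = \sqrt{S}$ ($h{\left(S \right)} = 1 \sqrt{S} = \sqrt{S}$)
$\left(2978 - 355\right) + h{\left(\frac{28 + r{\left(-2 \right)}}{6 - 28} \right)} = \left(2978 - 355\right) + \sqrt{\frac{28 + \sqrt{-1 - 2}}{6 - 28}} = 2623 + \sqrt{\frac{28 + \sqrt{-3}}{-22}} = 2623 + \sqrt{\left(28 + i \sqrt{3}\right) \left(- \frac{1}{22}\right)} = 2623 + \sqrt{- \frac{14}{11} - \frac{i \sqrt{3}}{22}}$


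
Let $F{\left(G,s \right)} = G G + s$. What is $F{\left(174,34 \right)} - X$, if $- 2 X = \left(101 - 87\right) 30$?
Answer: $30520$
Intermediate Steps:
$X = -210$ ($X = - \frac{\left(101 - 87\right) 30}{2} = - \frac{14 \cdot 30}{2} = \left(- \frac{1}{2}\right) 420 = -210$)
$F{\left(G,s \right)} = s + G^{2}$ ($F{\left(G,s \right)} = G^{2} + s = s + G^{2}$)
$F{\left(174,34 \right)} - X = \left(34 + 174^{2}\right) - -210 = \left(34 + 30276\right) + 210 = 30310 + 210 = 30520$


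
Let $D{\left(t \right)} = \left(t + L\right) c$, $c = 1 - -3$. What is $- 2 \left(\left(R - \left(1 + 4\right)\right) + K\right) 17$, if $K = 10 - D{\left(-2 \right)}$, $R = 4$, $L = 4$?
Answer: $-34$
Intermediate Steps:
$c = 4$ ($c = 1 + 3 = 4$)
$D{\left(t \right)} = 16 + 4 t$ ($D{\left(t \right)} = \left(t + 4\right) 4 = \left(4 + t\right) 4 = 16 + 4 t$)
$K = 2$ ($K = 10 - \left(16 + 4 \left(-2\right)\right) = 10 - \left(16 - 8\right) = 10 - 8 = 2$)
$- 2 \left(\left(R - \left(1 + 4\right)\right) + K\right) 17 = - 2 \left(\left(4 - \left(1 + 4\right)\right) + 2\right) 17 = - 2 \left(\left(4 - 5\right) + 2\right) 17 = - 2 \left(-1 + 2\right) 17 = - 2 \cdot 1 \cdot 17 = \left(-2\right) 17 = -34$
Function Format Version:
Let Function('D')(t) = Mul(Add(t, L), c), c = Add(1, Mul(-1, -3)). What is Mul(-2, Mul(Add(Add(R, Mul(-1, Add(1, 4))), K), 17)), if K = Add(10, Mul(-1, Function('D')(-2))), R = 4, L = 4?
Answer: -34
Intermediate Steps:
c = 4 (c = Add(1, 3) = 4)
Function('D')(t) = Add(16, Mul(4, t)) (Function('D')(t) = Mul(Add(t, 4), 4) = Mul(Add(4, t), 4) = Add(16, Mul(4, t)))
K = 2 (K = Add(10, Mul(-1, Add(16, Mul(4, -2)))) = Add(10, Mul(-1, Add(16, -8))) = Add(10, Mul(-1, 8)) = Add(10, -8) = 2)
Mul(-2, Mul(Add(Add(R, Mul(-1, Add(1, 4))), K), 17)) = Mul(-2, Mul(Add(Add(4, Mul(-1, Add(1, 4))), 2), 17)) = Mul(-2, Mul(Add(Add(4, Mul(-1, 5)), 2), 17)) = Mul(-2, Mul(Add(Add(4, -5), 2), 17)) = Mul(-2, Mul(Add(-1, 2), 17)) = Mul(-2, Mul(1, 17)) = Mul(-2, 17) = -34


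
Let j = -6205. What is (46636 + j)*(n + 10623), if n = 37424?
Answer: 1942588257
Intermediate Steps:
(46636 + j)*(n + 10623) = (46636 - 6205)*(37424 + 10623) = 40431*48047 = 1942588257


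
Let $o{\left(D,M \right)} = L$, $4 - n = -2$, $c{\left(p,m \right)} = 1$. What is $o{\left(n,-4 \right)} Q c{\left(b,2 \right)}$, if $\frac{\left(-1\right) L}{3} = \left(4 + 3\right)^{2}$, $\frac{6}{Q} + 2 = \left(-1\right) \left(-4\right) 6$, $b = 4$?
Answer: $- \frac{441}{11} \approx -40.091$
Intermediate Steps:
$Q = \frac{3}{11}$ ($Q = \frac{6}{-2 + \left(-1\right) \left(-4\right) 6} = \frac{6}{-2 + 4 \cdot 6} = \frac{6}{-2 + 24} = \frac{6}{22} = 6 \cdot \frac{1}{22} = \frac{3}{11} \approx 0.27273$)
$L = -147$ ($L = - 3 \left(4 + 3\right)^{2} = - 3 \cdot 7^{2} = \left(-3\right) 49 = -147$)
$n = 6$ ($n = 4 - -2 = 4 + 2 = 6$)
$o{\left(D,M \right)} = -147$
$o{\left(n,-4 \right)} Q c{\left(b,2 \right)} = \left(-147\right) \frac{3}{11} \cdot 1 = \left(- \frac{441}{11}\right) 1 = - \frac{441}{11}$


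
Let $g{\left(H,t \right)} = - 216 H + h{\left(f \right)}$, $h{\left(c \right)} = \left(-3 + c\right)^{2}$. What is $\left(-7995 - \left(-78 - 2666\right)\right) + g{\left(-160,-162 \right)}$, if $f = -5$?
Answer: $29373$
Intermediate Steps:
$g{\left(H,t \right)} = 64 - 216 H$ ($g{\left(H,t \right)} = - 216 H + \left(-3 - 5\right)^{2} = - 216 H + \left(-8\right)^{2} = - 216 H + 64 = 64 - 216 H$)
$\left(-7995 - \left(-78 - 2666\right)\right) + g{\left(-160,-162 \right)} = \left(-7995 - \left(-78 - 2666\right)\right) + \left(64 - -34560\right) = \left(-7995 - \left(-78 - 2666\right)\right) + \left(64 + 34560\right) = \left(-7995 - -2744\right) + 34624 = \left(-7995 + 2744\right) + 34624 = -5251 + 34624 = 29373$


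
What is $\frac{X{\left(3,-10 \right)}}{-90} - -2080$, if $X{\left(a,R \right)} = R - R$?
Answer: $2080$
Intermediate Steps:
$X{\left(a,R \right)} = 0$
$\frac{X{\left(3,-10 \right)}}{-90} - -2080 = \frac{0}{-90} - -2080 = 0 \left(- \frac{1}{90}\right) + 2080 = 0 + 2080 = 2080$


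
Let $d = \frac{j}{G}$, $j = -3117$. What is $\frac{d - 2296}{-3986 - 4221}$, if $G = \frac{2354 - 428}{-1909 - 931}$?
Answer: $- \frac{738364}{2634447} \approx -0.28027$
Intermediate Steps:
$G = - \frac{963}{1420}$ ($G = \frac{1926}{-2840} = 1926 \left(- \frac{1}{2840}\right) = - \frac{963}{1420} \approx -0.67817$)
$d = \frac{1475380}{321}$ ($d = - \frac{3117}{- \frac{963}{1420}} = \left(-3117\right) \left(- \frac{1420}{963}\right) = \frac{1475380}{321} \approx 4596.2$)
$\frac{d - 2296}{-3986 - 4221} = \frac{\frac{1475380}{321} - 2296}{-3986 - 4221} = \frac{\frac{1475380}{321} - 2296}{-8207} = \frac{738364}{321} \left(- \frac{1}{8207}\right) = - \frac{738364}{2634447}$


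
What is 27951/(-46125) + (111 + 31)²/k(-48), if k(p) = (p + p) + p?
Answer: -25946929/184500 ≈ -140.63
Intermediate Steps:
k(p) = 3*p (k(p) = 2*p + p = 3*p)
27951/(-46125) + (111 + 31)²/k(-48) = 27951/(-46125) + (111 + 31)²/((3*(-48))) = 27951*(-1/46125) + 142²/(-144) = -9317/15375 + 20164*(-1/144) = -9317/15375 - 5041/36 = -25946929/184500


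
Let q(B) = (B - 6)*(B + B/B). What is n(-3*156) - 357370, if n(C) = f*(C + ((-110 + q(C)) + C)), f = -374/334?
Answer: -100879134/167 ≈ -6.0407e+5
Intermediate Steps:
q(B) = (1 + B)*(-6 + B) (q(B) = (-6 + B)*(B + 1) = (-6 + B)*(1 + B) = (1 + B)*(-6 + B))
f = -187/167 (f = -374*1/334 = -187/167 ≈ -1.1198)
n(C) = 21692/167 - 187*C**2/167 + 561*C/167 (n(C) = -187*(C + ((-110 + (-6 + C**2 - 5*C)) + C))/167 = -187*(C + ((-116 + C**2 - 5*C) + C))/167 = -187*(C + (-116 + C**2 - 4*C))/167 = -187*(-116 + C**2 - 3*C)/167 = 21692/167 - 187*C**2/167 + 561*C/167)
n(-3*156) - 357370 = (21692/167 - 187*(-3*156)**2/167 + 561*(-3*156)/167) - 357370 = (21692/167 - 187/167*(-468)**2 + (561/167)*(-468)) - 357370 = (21692/167 - 187/167*219024 - 262548/167) - 357370 = (21692/167 - 40957488/167 - 262548/167) - 357370 = -41198344/167 - 357370 = -100879134/167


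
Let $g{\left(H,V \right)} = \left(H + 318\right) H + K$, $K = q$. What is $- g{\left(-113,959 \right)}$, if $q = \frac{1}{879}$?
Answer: $\frac{20362034}{879} \approx 23165.0$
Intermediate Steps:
$q = \frac{1}{879} \approx 0.0011377$
$K = \frac{1}{879} \approx 0.0011377$
$g{\left(H,V \right)} = \frac{1}{879} + H \left(318 + H\right)$ ($g{\left(H,V \right)} = \left(H + 318\right) H + \frac{1}{879} = \left(318 + H\right) H + \frac{1}{879} = H \left(318 + H\right) + \frac{1}{879} = \frac{1}{879} + H \left(318 + H\right)$)
$- g{\left(-113,959 \right)} = - (\frac{1}{879} + \left(-113\right)^{2} + 318 \left(-113\right)) = - (\frac{1}{879} + 12769 - 35934) = \left(-1\right) \left(- \frac{20362034}{879}\right) = \frac{20362034}{879}$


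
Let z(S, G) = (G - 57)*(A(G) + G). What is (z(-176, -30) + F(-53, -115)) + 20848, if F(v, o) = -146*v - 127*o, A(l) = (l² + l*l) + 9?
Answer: -111582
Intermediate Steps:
A(l) = 9 + 2*l² (A(l) = (l² + l²) + 9 = 2*l² + 9 = 9 + 2*l²)
z(S, G) = (-57 + G)*(9 + G + 2*G²) (z(S, G) = (G - 57)*((9 + 2*G²) + G) = (-57 + G)*(9 + G + 2*G²))
(z(-176, -30) + F(-53, -115)) + 20848 = ((-513 - 113*(-30)² - 48*(-30) + 2*(-30)³) + (-146*(-53) - 127*(-115))) + 20848 = ((-513 - 113*900 + 1440 + 2*(-27000)) + (7738 + 14605)) + 20848 = ((-513 - 101700 + 1440 - 54000) + 22343) + 20848 = (-154773 + 22343) + 20848 = -132430 + 20848 = -111582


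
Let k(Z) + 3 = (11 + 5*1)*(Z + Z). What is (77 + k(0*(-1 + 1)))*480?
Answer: 35520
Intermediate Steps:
k(Z) = -3 + 32*Z (k(Z) = -3 + (11 + 5*1)*(Z + Z) = -3 + (11 + 5)*(2*Z) = -3 + 16*(2*Z) = -3 + 32*Z)
(77 + k(0*(-1 + 1)))*480 = (77 + (-3 + 32*(0*(-1 + 1))))*480 = (77 + (-3 + 32*(0*0)))*480 = (77 + (-3 + 32*0))*480 = (77 + (-3 + 0))*480 = (77 - 3)*480 = 74*480 = 35520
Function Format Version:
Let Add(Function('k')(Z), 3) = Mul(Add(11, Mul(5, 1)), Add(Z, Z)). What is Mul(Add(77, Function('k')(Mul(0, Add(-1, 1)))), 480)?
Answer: 35520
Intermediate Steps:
Function('k')(Z) = Add(-3, Mul(32, Z)) (Function('k')(Z) = Add(-3, Mul(Add(11, Mul(5, 1)), Add(Z, Z))) = Add(-3, Mul(Add(11, 5), Mul(2, Z))) = Add(-3, Mul(16, Mul(2, Z))) = Add(-3, Mul(32, Z)))
Mul(Add(77, Function('k')(Mul(0, Add(-1, 1)))), 480) = Mul(Add(77, Add(-3, Mul(32, Mul(0, Add(-1, 1))))), 480) = Mul(Add(77, Add(-3, Mul(32, Mul(0, 0)))), 480) = Mul(Add(77, Add(-3, Mul(32, 0))), 480) = Mul(Add(77, Add(-3, 0)), 480) = Mul(Add(77, -3), 480) = Mul(74, 480) = 35520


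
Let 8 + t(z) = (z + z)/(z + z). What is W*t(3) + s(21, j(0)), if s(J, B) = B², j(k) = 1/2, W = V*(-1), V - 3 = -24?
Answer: -587/4 ≈ -146.75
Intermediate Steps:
V = -21 (V = 3 - 24 = -21)
t(z) = -7 (t(z) = -8 + (z + z)/(z + z) = -8 + (2*z)/((2*z)) = -8 + (2*z)*(1/(2*z)) = -8 + 1 = -7)
W = 21 (W = -21*(-1) = 21)
j(k) = ½
W*t(3) + s(21, j(0)) = 21*(-7) + (½)² = -147 + ¼ = -587/4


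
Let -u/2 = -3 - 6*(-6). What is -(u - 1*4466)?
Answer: 4532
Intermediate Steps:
u = -66 (u = -2*(-3 - 6*(-6)) = -2*(-3 + 36) = -2*33 = -66)
-(u - 1*4466) = -(-66 - 1*4466) = -(-66 - 4466) = -1*(-4532) = 4532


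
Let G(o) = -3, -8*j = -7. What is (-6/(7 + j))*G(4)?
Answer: 16/7 ≈ 2.2857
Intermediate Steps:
j = 7/8 (j = -1/8*(-7) = 7/8 ≈ 0.87500)
(-6/(7 + j))*G(4) = -6/(7 + 7/8)*(-3) = -6/63/8*(-3) = -6*8/63*(-3) = -16/21*(-3) = 16/7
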